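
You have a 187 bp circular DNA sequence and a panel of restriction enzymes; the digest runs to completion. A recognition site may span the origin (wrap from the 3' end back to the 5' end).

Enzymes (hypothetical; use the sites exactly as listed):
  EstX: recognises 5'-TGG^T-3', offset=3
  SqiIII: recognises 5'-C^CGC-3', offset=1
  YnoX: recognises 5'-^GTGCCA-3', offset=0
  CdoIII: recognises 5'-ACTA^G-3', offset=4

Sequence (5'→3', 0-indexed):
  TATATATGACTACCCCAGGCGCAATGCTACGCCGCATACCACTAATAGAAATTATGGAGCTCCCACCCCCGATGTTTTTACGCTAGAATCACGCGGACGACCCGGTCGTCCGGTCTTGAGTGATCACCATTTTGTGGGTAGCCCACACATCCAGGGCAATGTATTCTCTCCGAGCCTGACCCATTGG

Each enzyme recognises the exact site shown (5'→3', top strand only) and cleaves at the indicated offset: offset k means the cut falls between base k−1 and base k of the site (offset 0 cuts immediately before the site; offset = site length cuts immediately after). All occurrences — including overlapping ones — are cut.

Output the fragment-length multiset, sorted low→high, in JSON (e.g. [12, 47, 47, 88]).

[32,155]

Per-enzyme occurrences:
  EstX TGGT/3: at [184] ⇒ [0]
  SqiIII CCGC/1: at [31] ⇒ [32]
  YnoX (GTGCCA, off=0): no sites
  CdoIII (ACTAG, off=4): no sites

All cut coordinates (distinct, sorted): [0, 32]

Fragments:
  0→32: 32 bp
  32→0 (wrap): 187-32+0 = 155 bp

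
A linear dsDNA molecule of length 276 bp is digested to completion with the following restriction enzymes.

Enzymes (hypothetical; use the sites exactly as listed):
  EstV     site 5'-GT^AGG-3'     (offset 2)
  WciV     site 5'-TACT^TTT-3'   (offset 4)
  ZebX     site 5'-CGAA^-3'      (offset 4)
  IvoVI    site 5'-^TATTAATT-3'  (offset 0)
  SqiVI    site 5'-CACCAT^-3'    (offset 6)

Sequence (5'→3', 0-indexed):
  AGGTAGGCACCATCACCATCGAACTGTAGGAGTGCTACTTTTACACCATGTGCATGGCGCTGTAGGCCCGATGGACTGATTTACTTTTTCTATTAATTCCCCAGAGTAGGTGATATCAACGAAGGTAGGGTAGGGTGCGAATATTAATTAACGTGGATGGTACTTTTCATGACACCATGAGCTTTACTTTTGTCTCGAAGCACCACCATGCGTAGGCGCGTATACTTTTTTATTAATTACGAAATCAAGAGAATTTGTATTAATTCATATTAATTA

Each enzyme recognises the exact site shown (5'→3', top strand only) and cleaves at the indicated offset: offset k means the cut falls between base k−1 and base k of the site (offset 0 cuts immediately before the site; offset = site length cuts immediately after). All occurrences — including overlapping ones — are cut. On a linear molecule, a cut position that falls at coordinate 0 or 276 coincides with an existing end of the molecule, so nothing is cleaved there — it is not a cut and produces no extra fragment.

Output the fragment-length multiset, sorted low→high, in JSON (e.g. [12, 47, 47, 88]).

Site scan:
  EstV (GTAGG, off=2): starts [2, 25, 61, 105, 124, 129, 211] → cuts [4, 27, 63, 107, 126, 131, 213]
  WciV (TACTTTT, off=4): starts [35, 81, 160, 184, 222] → cuts [39, 85, 164, 188, 226]
  ZebX (CGAA, off=4): starts [19, 119, 137, 195, 239] → cuts [23, 123, 141, 199, 243]
  IvoVI (TATTAATT, off=0): starts [90, 141, 230, 257, 267] → cuts [90, 141, 230, 257, 267]
  SqiVI (CACCAT, off=6): starts [7, 13, 43, 172, 203] → cuts [13, 19, 49, 178, 209]

All cut coordinates (distinct, sorted): [4, 13, 19, 23, 27, 39, 49, 63, 85, 90, 107, 123, 126, 131, 141, 164, 178, 188, 199, 209, 213, 226, 230, 243, 257, 267]

Fragments:
  [0,4): 4 bp
  [4,13): 9 bp
  [13,19): 6 bp
  [19,23): 4 bp
  [23,27): 4 bp
  [27,39): 12 bp
  [39,49): 10 bp
  [49,63): 14 bp
  [63,85): 22 bp
  [85,90): 5 bp
  [90,107): 17 bp
  [107,123): 16 bp
  [123,126): 3 bp
  [126,131): 5 bp
  [131,141): 10 bp
  [141,164): 23 bp
  [164,178): 14 bp
  [178,188): 10 bp
  [188,199): 11 bp
  [199,209): 10 bp
  [209,213): 4 bp
  [213,226): 13 bp
  [226,230): 4 bp
  [230,243): 13 bp
  [243,257): 14 bp
  [257,267): 10 bp
  [267,276): 9 bp

[3,4,4,4,4,4,5,5,6,9,9,10,10,10,10,10,11,12,13,13,14,14,14,16,17,22,23]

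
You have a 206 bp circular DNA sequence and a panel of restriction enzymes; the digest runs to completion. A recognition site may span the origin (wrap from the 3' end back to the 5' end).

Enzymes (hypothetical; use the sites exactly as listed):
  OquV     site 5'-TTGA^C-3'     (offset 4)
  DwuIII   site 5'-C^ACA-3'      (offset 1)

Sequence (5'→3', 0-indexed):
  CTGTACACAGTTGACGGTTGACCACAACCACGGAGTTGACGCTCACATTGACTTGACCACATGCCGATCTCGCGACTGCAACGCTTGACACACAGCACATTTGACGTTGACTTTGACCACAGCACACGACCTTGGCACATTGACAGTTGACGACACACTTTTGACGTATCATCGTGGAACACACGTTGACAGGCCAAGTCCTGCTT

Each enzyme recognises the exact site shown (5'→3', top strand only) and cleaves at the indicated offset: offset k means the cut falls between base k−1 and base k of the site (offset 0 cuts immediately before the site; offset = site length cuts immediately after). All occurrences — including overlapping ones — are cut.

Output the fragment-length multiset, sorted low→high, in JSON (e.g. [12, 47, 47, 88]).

Scan for sites:
  OquV (TTGAC, off=4): starts [10, 17, 35, 47, 52, 84, 100, 106, 112, 139, 146, 160, 185] → cuts [14, 21, 39, 51, 56, 88, 104, 110, 116, 143, 150, 164, 189]
  DwuIII (CACA, off=1): starts [5, 22, 43, 57, 88, 90, 95, 117, 122, 135, 153, 179] → cuts [6, 23, 44, 58, 89, 91, 96, 118, 123, 136, 154, 180]

Pooled cuts: [6, 14, 21, 23, 39, 44, 51, 56, 58, 88, 89, 91, 96, 104, 110, 116, 118, 123, 136, 143, 150, 154, 164, 180, 189]

Fragment lengths:
  6→14: 8 bp
  14→21: 7 bp
  21→23: 2 bp
  23→39: 16 bp
  39→44: 5 bp
  44→51: 7 bp
  51→56: 5 bp
  56→58: 2 bp
  58→88: 30 bp
  88→89: 1 bp
  89→91: 2 bp
  91→96: 5 bp
  96→104: 8 bp
  104→110: 6 bp
  110→116: 6 bp
  116→118: 2 bp
  118→123: 5 bp
  123→136: 13 bp
  136→143: 7 bp
  143→150: 7 bp
  150→154: 4 bp
  154→164: 10 bp
  164→180: 16 bp
  180→189: 9 bp
  189→6 (wrap): 206-189+6 = 23 bp

[1,2,2,2,2,4,5,5,5,5,6,6,7,7,7,7,8,8,9,10,13,16,16,23,30]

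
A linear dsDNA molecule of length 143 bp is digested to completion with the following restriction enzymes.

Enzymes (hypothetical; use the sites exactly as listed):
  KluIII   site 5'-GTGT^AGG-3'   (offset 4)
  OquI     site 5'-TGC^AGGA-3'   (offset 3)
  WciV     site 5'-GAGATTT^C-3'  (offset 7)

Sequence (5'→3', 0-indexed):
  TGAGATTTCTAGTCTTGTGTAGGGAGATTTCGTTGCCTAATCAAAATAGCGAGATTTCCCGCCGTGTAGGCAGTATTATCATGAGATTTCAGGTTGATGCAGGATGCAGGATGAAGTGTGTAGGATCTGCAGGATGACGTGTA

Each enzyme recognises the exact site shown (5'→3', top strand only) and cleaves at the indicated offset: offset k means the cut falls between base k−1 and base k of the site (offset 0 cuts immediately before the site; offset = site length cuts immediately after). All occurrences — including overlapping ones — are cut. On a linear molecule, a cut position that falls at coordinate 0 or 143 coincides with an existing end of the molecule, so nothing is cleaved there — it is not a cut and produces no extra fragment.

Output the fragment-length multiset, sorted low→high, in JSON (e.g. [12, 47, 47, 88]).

Per-enzyme occurrences:
  KluIII (GTGTAGG, off=4): starts [16, 63, 117] → cuts [20, 67, 121]
  OquI (TGCAGGA, off=3): starts [97, 104, 127] → cuts [100, 107, 130]
  WciV (GAGATTTC, off=7): starts [1, 23, 50, 82] → cuts [8, 30, 57, 89]

All cut coordinates (distinct, sorted): [8, 20, 30, 57, 67, 89, 100, 107, 121, 130]

Fragments:
  [0,8): 8 bp
  [8,20): 12 bp
  [20,30): 10 bp
  [30,57): 27 bp
  [57,67): 10 bp
  [67,89): 22 bp
  [89,100): 11 bp
  [100,107): 7 bp
  [107,121): 14 bp
  [121,130): 9 bp
  [130,143): 13 bp

[7,8,9,10,10,11,12,13,14,22,27]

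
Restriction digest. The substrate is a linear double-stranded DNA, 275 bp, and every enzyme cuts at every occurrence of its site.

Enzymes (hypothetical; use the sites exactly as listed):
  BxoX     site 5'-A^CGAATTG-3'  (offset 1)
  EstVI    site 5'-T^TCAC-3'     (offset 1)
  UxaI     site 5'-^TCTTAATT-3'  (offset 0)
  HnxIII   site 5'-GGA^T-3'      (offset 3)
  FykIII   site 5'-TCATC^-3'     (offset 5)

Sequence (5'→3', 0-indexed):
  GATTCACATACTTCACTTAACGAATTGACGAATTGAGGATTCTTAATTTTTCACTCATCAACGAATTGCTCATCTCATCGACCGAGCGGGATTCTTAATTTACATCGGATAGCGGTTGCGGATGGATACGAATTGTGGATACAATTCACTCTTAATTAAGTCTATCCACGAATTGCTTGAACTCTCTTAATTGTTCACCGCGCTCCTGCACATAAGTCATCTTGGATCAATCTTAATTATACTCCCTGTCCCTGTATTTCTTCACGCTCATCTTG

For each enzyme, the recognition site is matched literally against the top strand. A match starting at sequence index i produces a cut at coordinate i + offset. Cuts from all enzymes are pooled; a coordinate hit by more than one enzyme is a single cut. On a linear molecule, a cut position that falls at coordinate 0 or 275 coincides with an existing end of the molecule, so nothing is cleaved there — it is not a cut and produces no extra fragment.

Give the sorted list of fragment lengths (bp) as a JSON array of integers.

Site scan:
  BxoX ACGAATTG/1: at [19, 27, 60, 127, 167] ⇒ [20, 28, 61, 128, 168]
  EstVI TTCAC/1: at [2, 11, 49, 144, 193, 260] ⇒ [3, 12, 50, 145, 194, 261]
  UxaI TCTTAATT/0: at [40, 92, 149, 184, 230] ⇒ [40, 92, 149, 184, 230]
  HnxIII GGAT/3: at [36, 88, 106, 119, 123, 136, 223] ⇒ [39, 91, 109, 122, 126, 139, 226]
  FykIII TCATC/5: at [54, 69, 74, 216, 267] ⇒ [59, 74, 79, 221, 272]

All cut coordinates (distinct, sorted): [3, 12, 20, 28, 39, 40, 50, 59, 61, 74, 79, 91, 92, 109, 122, 126, 128, 139, 145, 149, 168, 184, 194, 221, 226, 230, 261, 272]

Fragments:
  [0,3): 3 bp
  [3,12): 9 bp
  [12,20): 8 bp
  [20,28): 8 bp
  [28,39): 11 bp
  [39,40): 1 bp
  [40,50): 10 bp
  [50,59): 9 bp
  [59,61): 2 bp
  [61,74): 13 bp
  [74,79): 5 bp
  [79,91): 12 bp
  [91,92): 1 bp
  [92,109): 17 bp
  [109,122): 13 bp
  [122,126): 4 bp
  [126,128): 2 bp
  [128,139): 11 bp
  [139,145): 6 bp
  [145,149): 4 bp
  [149,168): 19 bp
  [168,184): 16 bp
  [184,194): 10 bp
  [194,221): 27 bp
  [221,226): 5 bp
  [226,230): 4 bp
  [230,261): 31 bp
  [261,272): 11 bp
  [272,275): 3 bp

[1,1,2,2,3,3,4,4,4,5,5,6,8,8,9,9,10,10,11,11,11,12,13,13,16,17,19,27,31]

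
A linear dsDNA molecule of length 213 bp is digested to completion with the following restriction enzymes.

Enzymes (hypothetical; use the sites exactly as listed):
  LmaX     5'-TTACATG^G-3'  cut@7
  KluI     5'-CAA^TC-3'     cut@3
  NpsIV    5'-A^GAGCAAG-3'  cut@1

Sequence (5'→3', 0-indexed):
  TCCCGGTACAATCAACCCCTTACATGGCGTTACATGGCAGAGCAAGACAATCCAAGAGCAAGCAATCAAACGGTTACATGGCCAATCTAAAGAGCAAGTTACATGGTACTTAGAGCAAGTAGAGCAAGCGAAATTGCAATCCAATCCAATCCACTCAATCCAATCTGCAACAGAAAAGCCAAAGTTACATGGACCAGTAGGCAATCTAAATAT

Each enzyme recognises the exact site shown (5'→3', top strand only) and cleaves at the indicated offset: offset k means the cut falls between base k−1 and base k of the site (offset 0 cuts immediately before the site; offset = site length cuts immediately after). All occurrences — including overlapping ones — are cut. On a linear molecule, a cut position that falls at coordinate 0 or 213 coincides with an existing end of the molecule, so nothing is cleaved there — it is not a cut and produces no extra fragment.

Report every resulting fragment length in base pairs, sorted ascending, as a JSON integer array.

Scan for sites:
  LmaX (TTACATGG, off=7): starts [19, 29, 73, 98, 184] → cuts [26, 36, 80, 105, 191]
  KluI (CAATC, off=3): starts [8, 47, 62, 82, 136, 141, 146, 155, 160, 201] → cuts [11, 50, 65, 85, 139, 144, 149, 158, 163, 204]
  NpsIV (AGAGCAAG, off=1): starts [38, 54, 90, 111, 120] → cuts [39, 55, 91, 112, 121]

Pooled cuts: [11, 26, 36, 39, 50, 55, 65, 80, 85, 91, 105, 112, 121, 139, 144, 149, 158, 163, 191, 204]

Fragment lengths:
  [0,11): 11 bp
  [11,26): 15 bp
  [26,36): 10 bp
  [36,39): 3 bp
  [39,50): 11 bp
  [50,55): 5 bp
  [55,65): 10 bp
  [65,80): 15 bp
  [80,85): 5 bp
  [85,91): 6 bp
  [91,105): 14 bp
  [105,112): 7 bp
  [112,121): 9 bp
  [121,139): 18 bp
  [139,144): 5 bp
  [144,149): 5 bp
  [149,158): 9 bp
  [158,163): 5 bp
  [163,191): 28 bp
  [191,204): 13 bp
  [204,213): 9 bp

[3,5,5,5,5,5,6,7,9,9,9,10,10,11,11,13,14,15,15,18,28]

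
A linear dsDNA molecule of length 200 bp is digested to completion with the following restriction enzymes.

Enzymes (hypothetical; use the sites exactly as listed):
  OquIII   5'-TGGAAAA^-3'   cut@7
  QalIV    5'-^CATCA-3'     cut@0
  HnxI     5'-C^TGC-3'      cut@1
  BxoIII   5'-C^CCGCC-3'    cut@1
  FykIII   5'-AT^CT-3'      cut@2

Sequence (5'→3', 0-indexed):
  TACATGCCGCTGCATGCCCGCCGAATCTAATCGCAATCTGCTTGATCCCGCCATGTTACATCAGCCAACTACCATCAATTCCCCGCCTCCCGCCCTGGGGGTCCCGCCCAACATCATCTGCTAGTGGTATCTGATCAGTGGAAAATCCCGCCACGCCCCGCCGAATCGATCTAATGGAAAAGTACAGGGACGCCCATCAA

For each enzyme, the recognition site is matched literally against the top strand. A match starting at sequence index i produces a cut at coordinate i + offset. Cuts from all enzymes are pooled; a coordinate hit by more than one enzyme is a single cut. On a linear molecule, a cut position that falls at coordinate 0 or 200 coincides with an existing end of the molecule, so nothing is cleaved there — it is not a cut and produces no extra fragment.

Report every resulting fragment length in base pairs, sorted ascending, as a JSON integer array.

Scan for sites:
  OquIII TGGAAAA/7: at [138, 174] ⇒ [145, 181]
  QalIV CATCA/0: at [58, 72, 111, 194] ⇒ [58, 72, 111, 194]
  HnxI CTGC/1: at [9, 37, 117] ⇒ [10, 38, 118]
  BxoIII CCCGCC/1: at [16, 46, 81, 88, 102, 146, 156] ⇒ [17, 47, 82, 89, 103, 147, 157]
  FykIII ATCT/2: at [24, 35, 115, 128, 168] ⇒ [26, 37, 117, 130, 170]

Pooled cuts: [10, 17, 26, 37, 38, 47, 58, 72, 82, 89, 103, 111, 117, 118, 130, 145, 147, 157, 170, 181, 194]

Fragments:
  [0,10): 10 bp
  [10,17): 7 bp
  [17,26): 9 bp
  [26,37): 11 bp
  [37,38): 1 bp
  [38,47): 9 bp
  [47,58): 11 bp
  [58,72): 14 bp
  [72,82): 10 bp
  [82,89): 7 bp
  [89,103): 14 bp
  [103,111): 8 bp
  [111,117): 6 bp
  [117,118): 1 bp
  [118,130): 12 bp
  [130,145): 15 bp
  [145,147): 2 bp
  [147,157): 10 bp
  [157,170): 13 bp
  [170,181): 11 bp
  [181,194): 13 bp
  [194,200): 6 bp

[1,1,2,6,6,7,7,8,9,9,10,10,10,11,11,11,12,13,13,14,14,15]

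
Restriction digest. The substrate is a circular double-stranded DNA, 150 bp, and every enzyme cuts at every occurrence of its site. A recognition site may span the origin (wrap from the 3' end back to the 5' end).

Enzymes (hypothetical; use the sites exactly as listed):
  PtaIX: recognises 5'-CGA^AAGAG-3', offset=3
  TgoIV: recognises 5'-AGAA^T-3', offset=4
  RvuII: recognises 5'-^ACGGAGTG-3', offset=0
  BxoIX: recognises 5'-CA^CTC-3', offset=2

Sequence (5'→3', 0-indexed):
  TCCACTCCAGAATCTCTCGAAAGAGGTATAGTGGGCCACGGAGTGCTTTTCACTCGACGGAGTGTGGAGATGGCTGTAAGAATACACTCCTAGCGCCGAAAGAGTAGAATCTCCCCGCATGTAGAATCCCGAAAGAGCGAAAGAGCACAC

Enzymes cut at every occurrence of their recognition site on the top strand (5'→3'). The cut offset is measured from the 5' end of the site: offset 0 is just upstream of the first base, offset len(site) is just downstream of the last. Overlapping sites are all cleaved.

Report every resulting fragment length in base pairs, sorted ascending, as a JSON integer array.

[4,4,5,6,8,8,8,9,10,13,15,17,17,26]

Scan for sites:
  PtaIX CGAAAGAG/3: at [17, 96, 129, 137] ⇒ [20, 99, 132, 140]
  TgoIV AGAAT/4: at [8, 78, 105, 122] ⇒ [12, 82, 109, 126]
  RvuII ACGGAGTG/0: at [37, 56] ⇒ [37, 56]
  BxoIX CACTC/2: at [2, 50, 84, 147] ⇒ [4, 52, 86, 149]

All cut coordinates (distinct, sorted): [4, 12, 20, 37, 52, 56, 82, 86, 99, 109, 126, 132, 140, 149]

Fragment lengths:
  4→12: 8 bp
  12→20: 8 bp
  20→37: 17 bp
  37→52: 15 bp
  52→56: 4 bp
  56→82: 26 bp
  82→86: 4 bp
  86→99: 13 bp
  99→109: 10 bp
  109→126: 17 bp
  126→132: 6 bp
  132→140: 8 bp
  140→149: 9 bp
  149→4 (wrap): 150-149+4 = 5 bp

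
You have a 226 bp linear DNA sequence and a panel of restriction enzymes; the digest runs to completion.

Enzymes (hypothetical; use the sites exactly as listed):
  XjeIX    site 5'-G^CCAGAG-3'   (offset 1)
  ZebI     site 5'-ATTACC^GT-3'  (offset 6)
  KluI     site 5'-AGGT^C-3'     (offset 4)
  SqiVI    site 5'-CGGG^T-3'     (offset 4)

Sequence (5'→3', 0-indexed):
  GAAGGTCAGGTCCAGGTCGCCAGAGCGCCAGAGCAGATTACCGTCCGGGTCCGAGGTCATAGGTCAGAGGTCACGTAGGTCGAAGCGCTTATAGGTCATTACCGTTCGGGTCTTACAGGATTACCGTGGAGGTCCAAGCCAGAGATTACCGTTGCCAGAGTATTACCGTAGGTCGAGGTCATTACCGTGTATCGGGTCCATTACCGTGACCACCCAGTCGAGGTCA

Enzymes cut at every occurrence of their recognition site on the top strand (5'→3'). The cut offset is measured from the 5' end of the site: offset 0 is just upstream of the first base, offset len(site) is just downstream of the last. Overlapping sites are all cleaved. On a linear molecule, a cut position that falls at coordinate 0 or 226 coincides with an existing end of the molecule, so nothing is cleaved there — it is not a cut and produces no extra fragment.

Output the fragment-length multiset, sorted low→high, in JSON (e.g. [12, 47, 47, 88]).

Site scan:
  XjeIX GCCAGAG/1: at [18, 26, 137, 153] ⇒ [19, 27, 138, 154]
  ZebI ATTACCGT/6: at [36, 97, 119, 144, 161, 180, 199] ⇒ [42, 103, 125, 150, 167, 186, 205]
  KluI AGGTC/4: at [2, 7, 13, 53, 60, 67, 76, 92, 129, 169, 175, 220] ⇒ [6, 11, 17, 57, 64, 71, 80, 96, 133, 173, 179, 224]
  SqiVI CGGGT/4: at [45, 106, 192] ⇒ [49, 110, 196]

Pooled cuts: [6, 11, 17, 19, 27, 42, 49, 57, 64, 71, 80, 96, 103, 110, 125, 133, 138, 150, 154, 167, 173, 179, 186, 196, 205, 224]

Fragment lengths:
  [0,6): 6 bp
  [6,11): 5 bp
  [11,17): 6 bp
  [17,19): 2 bp
  [19,27): 8 bp
  [27,42): 15 bp
  [42,49): 7 bp
  [49,57): 8 bp
  [57,64): 7 bp
  [64,71): 7 bp
  [71,80): 9 bp
  [80,96): 16 bp
  [96,103): 7 bp
  [103,110): 7 bp
  [110,125): 15 bp
  [125,133): 8 bp
  [133,138): 5 bp
  [138,150): 12 bp
  [150,154): 4 bp
  [154,167): 13 bp
  [167,173): 6 bp
  [173,179): 6 bp
  [179,186): 7 bp
  [186,196): 10 bp
  [196,205): 9 bp
  [205,224): 19 bp
  [224,226): 2 bp

[2,2,4,5,5,6,6,6,6,7,7,7,7,7,7,8,8,8,9,9,10,12,13,15,15,16,19]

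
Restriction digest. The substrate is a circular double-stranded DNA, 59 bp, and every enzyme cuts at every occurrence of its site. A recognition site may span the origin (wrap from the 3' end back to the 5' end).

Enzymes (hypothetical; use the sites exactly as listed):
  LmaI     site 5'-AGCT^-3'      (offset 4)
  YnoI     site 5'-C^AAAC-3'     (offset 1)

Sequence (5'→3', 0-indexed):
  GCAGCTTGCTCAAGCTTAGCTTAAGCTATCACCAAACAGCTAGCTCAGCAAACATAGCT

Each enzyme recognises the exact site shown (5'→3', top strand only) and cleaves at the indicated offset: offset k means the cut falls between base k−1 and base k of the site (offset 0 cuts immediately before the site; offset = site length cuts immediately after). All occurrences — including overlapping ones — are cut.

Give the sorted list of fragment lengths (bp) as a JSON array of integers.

Scan for sites:
  LmaI (AGCT, off=4): starts [2, 12, 17, 23, 37, 41, 55] → cuts [0, 6, 16, 21, 27, 41, 45]
  YnoI (CAAAC, off=1): starts [32, 48] → cuts [33, 49]

All cut coordinates (distinct, sorted): [0, 6, 16, 21, 27, 33, 41, 45, 49]

Fragment lengths:
  0→6: 6 bp
  6→16: 10 bp
  16→21: 5 bp
  21→27: 6 bp
  27→33: 6 bp
  33→41: 8 bp
  41→45: 4 bp
  45→49: 4 bp
  49→0 (wrap): 59-49+0 = 10 bp

[4,4,5,6,6,6,8,10,10]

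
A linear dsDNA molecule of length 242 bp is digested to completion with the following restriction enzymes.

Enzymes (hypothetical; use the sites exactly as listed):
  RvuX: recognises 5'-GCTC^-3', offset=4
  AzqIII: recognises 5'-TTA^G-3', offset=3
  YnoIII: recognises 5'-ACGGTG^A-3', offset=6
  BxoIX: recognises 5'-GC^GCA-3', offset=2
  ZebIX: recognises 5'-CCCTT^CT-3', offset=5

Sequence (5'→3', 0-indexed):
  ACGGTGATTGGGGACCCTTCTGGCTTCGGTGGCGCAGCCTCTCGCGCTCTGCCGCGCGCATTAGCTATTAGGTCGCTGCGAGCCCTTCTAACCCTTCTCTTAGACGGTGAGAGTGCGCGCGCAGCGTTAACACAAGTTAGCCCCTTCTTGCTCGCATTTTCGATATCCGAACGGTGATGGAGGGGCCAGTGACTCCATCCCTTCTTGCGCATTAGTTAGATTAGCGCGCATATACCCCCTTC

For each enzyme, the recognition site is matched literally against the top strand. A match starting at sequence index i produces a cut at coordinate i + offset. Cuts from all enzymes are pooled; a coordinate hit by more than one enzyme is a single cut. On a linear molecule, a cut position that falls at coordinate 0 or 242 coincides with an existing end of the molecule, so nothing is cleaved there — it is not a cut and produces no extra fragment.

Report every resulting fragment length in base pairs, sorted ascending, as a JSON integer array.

[4,4,5,5,6,6,6,6,7,7,7,7,8,9,11,13,14,15,16,17,19,23,27]

Site scan:
  RvuX (GCTC, off=4): starts [45, 149] → cuts [49, 153]
  AzqIII (TTAG, off=3): starts [60, 67, 99, 136, 211, 215, 220] → cuts [63, 70, 102, 139, 214, 218, 223]
  YnoIII (ACGGTGA, off=6): starts [0, 103, 170] → cuts [6, 109, 176]
  BxoIX (GCGCA, off=2): starts [31, 55, 118, 206, 225] → cuts [33, 57, 120, 208, 227]
  ZebIX (CCCTTCT, off=5): starts [14, 82, 91, 141, 198] → cuts [19, 87, 96, 146, 203]

Pooled cuts: [6, 19, 33, 49, 57, 63, 70, 87, 96, 102, 109, 120, 139, 146, 153, 176, 203, 208, 214, 218, 223, 227]

Fragments:
  [0,6): 6 bp
  [6,19): 13 bp
  [19,33): 14 bp
  [33,49): 16 bp
  [49,57): 8 bp
  [57,63): 6 bp
  [63,70): 7 bp
  [70,87): 17 bp
  [87,96): 9 bp
  [96,102): 6 bp
  [102,109): 7 bp
  [109,120): 11 bp
  [120,139): 19 bp
  [139,146): 7 bp
  [146,153): 7 bp
  [153,176): 23 bp
  [176,203): 27 bp
  [203,208): 5 bp
  [208,214): 6 bp
  [214,218): 4 bp
  [218,223): 5 bp
  [223,227): 4 bp
  [227,242): 15 bp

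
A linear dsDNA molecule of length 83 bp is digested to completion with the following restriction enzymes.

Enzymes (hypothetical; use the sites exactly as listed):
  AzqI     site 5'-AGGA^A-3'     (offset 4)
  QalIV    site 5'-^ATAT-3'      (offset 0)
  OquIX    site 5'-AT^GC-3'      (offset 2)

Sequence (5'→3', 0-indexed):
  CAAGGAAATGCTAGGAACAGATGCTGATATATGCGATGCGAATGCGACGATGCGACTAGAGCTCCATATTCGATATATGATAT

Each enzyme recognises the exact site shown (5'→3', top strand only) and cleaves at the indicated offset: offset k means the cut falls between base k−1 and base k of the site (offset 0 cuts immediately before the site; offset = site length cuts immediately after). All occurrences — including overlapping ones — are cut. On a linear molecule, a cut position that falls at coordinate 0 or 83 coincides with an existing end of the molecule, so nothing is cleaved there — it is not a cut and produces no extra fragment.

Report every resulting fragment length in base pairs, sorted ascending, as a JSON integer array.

Scan for sites:
  AzqI (AGGAA, off=4): starts [2, 12] → cuts [6, 16]
  QalIV (ATAT, off=0): starts [26, 28, 65, 72, 74, 79] → cuts [26, 28, 65, 72, 74, 79]
  OquIX (ATGC, off=2): starts [7, 20, 30, 35, 41, 49] → cuts [9, 22, 32, 37, 43, 51]

Pooled cuts: [6, 9, 16, 22, 26, 28, 32, 37, 43, 51, 65, 72, 74, 79]

Fragment lengths:
  [0,6): 6 bp
  [6,9): 3 bp
  [9,16): 7 bp
  [16,22): 6 bp
  [22,26): 4 bp
  [26,28): 2 bp
  [28,32): 4 bp
  [32,37): 5 bp
  [37,43): 6 bp
  [43,51): 8 bp
  [51,65): 14 bp
  [65,72): 7 bp
  [72,74): 2 bp
  [74,79): 5 bp
  [79,83): 4 bp

[2,2,3,4,4,4,5,5,6,6,6,7,7,8,14]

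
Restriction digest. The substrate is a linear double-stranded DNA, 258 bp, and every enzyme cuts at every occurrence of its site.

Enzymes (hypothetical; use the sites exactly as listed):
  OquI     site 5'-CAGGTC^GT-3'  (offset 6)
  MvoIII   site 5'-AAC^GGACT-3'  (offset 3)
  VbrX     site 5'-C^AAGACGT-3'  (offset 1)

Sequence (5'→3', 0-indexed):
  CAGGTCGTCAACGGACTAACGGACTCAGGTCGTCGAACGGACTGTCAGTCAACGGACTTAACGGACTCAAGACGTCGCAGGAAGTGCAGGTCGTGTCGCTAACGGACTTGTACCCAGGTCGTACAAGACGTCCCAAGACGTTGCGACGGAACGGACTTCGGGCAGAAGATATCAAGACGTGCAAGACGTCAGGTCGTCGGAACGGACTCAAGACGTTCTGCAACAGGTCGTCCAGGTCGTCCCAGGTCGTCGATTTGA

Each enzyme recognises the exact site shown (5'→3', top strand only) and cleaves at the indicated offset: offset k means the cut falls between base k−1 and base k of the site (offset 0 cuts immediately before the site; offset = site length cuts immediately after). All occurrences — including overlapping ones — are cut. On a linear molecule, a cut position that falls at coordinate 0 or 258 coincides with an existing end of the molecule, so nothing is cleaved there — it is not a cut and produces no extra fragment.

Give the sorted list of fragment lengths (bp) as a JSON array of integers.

[4,6,6,6,6,7,8,8,9,9,9,10,10,10,11,11,13,15,17,18,20,21,24]

Site scan:
  OquI (CAGGTCGT, off=6): starts [0, 25, 86, 114, 189, 223, 232, 242] → cuts [6, 31, 92, 120, 195, 229, 238, 248]
  MvoIII (AACGGACT, off=3): starts [9, 17, 35, 50, 59, 100, 149, 200] → cuts [12, 20, 38, 53, 62, 103, 152, 203]
  VbrX (CAAGACGT, off=1): starts [67, 123, 133, 172, 181, 208] → cuts [68, 124, 134, 173, 182, 209]

All cut coordinates (distinct, sorted): [6, 12, 20, 31, 38, 53, 62, 68, 92, 103, 120, 124, 134, 152, 173, 182, 195, 203, 209, 229, 238, 248]

Fragments:
  [0,6): 6 bp
  [6,12): 6 bp
  [12,20): 8 bp
  [20,31): 11 bp
  [31,38): 7 bp
  [38,53): 15 bp
  [53,62): 9 bp
  [62,68): 6 bp
  [68,92): 24 bp
  [92,103): 11 bp
  [103,120): 17 bp
  [120,124): 4 bp
  [124,134): 10 bp
  [134,152): 18 bp
  [152,173): 21 bp
  [173,182): 9 bp
  [182,195): 13 bp
  [195,203): 8 bp
  [203,209): 6 bp
  [209,229): 20 bp
  [229,238): 9 bp
  [238,248): 10 bp
  [248,258): 10 bp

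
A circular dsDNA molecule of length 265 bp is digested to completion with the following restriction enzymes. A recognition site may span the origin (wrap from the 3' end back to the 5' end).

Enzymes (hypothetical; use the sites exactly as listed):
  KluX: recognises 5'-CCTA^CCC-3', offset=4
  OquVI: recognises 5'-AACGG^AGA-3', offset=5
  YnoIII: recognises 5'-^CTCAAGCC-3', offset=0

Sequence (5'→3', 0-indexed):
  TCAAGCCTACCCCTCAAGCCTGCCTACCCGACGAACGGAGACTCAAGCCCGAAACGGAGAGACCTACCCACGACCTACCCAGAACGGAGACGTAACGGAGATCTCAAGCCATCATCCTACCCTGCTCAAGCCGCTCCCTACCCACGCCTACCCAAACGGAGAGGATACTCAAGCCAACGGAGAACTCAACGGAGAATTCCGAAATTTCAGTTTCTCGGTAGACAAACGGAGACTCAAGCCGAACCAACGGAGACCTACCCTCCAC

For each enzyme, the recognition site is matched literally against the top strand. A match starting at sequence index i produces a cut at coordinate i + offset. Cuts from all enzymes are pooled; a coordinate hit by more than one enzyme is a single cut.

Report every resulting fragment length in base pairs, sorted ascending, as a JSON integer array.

[3,3,3,4,5,7,7,8,9,9,10,10,10,11,11,12,12,13,14,16,16,17,18,37]

Scan for sites:
  KluX (CCTACCC, off=4): starts [5, 22, 62, 73, 115, 136, 146, 253] → cuts [9, 26, 66, 77, 119, 140, 150, 257]
  OquVI (AACGGAGA, off=5): starts [33, 52, 82, 93, 154, 175, 187, 224, 245] → cuts [38, 57, 87, 98, 159, 180, 192, 229, 250]
  YnoIII (CTCAAGCC, off=0): starts [12, 41, 102, 124, 167, 232, 264] → cuts [12, 41, 102, 124, 167, 232, 264]

All cut coordinates (distinct, sorted): [9, 12, 26, 38, 41, 57, 66, 77, 87, 98, 102, 119, 124, 140, 150, 159, 167, 180, 192, 229, 232, 250, 257, 264]

Fragments:
  9→12: 3 bp
  12→26: 14 bp
  26→38: 12 bp
  38→41: 3 bp
  41→57: 16 bp
  57→66: 9 bp
  66→77: 11 bp
  77→87: 10 bp
  87→98: 11 bp
  98→102: 4 bp
  102→119: 17 bp
  119→124: 5 bp
  124→140: 16 bp
  140→150: 10 bp
  150→159: 9 bp
  159→167: 8 bp
  167→180: 13 bp
  180→192: 12 bp
  192→229: 37 bp
  229→232: 3 bp
  232→250: 18 bp
  250→257: 7 bp
  257→264: 7 bp
  264→9 (wrap): 265-264+9 = 10 bp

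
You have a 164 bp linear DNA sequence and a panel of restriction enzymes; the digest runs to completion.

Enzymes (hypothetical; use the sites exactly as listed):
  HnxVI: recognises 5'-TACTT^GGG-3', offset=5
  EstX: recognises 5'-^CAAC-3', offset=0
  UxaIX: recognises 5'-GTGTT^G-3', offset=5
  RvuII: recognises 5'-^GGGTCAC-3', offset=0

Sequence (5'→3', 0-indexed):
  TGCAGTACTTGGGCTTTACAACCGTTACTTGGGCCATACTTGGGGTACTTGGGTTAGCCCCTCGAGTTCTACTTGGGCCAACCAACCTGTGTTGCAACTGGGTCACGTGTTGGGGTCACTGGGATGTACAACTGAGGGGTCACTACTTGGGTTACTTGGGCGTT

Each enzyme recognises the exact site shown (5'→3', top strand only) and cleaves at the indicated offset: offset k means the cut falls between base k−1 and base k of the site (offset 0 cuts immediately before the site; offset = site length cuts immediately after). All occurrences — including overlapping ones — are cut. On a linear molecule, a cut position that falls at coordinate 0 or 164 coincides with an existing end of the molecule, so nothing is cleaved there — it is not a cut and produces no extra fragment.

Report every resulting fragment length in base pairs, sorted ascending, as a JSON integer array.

[1,1,4,4,5,7,8,8,9,9,10,11,11,12,12,12,16,24]

Site scan:
  HnxVI (TACTTGGG, off=5): starts [5, 25, 36, 45, 69, 143, 152] → cuts [10, 30, 41, 50, 74, 148, 157]
  EstX (CAAC, off=0): starts [18, 78, 82, 94, 128] → cuts [18, 78, 82, 94, 128]
  UxaIX (GTGTTG, off=5): starts [88, 106] → cuts [93, 111]
  RvuII (GGGTCAC, off=0): starts [99, 112, 136] → cuts [99, 112, 136]

Pooled cuts: [10, 18, 30, 41, 50, 74, 78, 82, 93, 94, 99, 111, 112, 128, 136, 148, 157]

Fragments:
  [0,10): 10 bp
  [10,18): 8 bp
  [18,30): 12 bp
  [30,41): 11 bp
  [41,50): 9 bp
  [50,74): 24 bp
  [74,78): 4 bp
  [78,82): 4 bp
  [82,93): 11 bp
  [93,94): 1 bp
  [94,99): 5 bp
  [99,111): 12 bp
  [111,112): 1 bp
  [112,128): 16 bp
  [128,136): 8 bp
  [136,148): 12 bp
  [148,157): 9 bp
  [157,164): 7 bp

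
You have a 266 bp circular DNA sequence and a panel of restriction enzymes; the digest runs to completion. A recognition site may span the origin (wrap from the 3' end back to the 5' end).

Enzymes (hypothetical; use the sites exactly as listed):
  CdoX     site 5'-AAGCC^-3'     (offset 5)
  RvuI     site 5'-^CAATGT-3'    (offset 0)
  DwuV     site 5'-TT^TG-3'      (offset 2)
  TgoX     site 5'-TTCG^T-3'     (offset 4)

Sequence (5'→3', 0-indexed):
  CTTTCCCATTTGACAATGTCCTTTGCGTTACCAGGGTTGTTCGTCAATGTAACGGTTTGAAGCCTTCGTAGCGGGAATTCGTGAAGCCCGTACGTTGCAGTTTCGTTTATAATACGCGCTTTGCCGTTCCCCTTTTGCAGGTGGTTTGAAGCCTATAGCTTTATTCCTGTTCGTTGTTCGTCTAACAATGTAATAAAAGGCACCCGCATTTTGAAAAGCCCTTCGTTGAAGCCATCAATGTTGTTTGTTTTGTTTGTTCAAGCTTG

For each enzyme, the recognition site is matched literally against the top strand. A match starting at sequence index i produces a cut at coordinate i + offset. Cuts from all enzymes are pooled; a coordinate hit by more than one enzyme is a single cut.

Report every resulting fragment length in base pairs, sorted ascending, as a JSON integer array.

[1,2,3,4,4,5,5,5,7,7,7,7,8,9,10,10,11,13,13,14,16,17,20,20,22,26]

Per-enzyme occurrences:
  CdoX (AAGCC, off=5): starts [59, 83, 148, 215, 228] → cuts [64, 88, 153, 220, 233]
  RvuI (CAATGT, off=0): starts [13, 44, 185, 235] → cuts [13, 44, 185, 235]
  DwuV (TTTG, off=2): starts [8, 21, 55, 119, 133, 144, 209, 243, 248, 252] → cuts [10, 23, 57, 121, 135, 146, 211, 245, 250, 254]
  TgoX (TTCGT, off=4): starts [39, 64, 77, 101, 169, 176, 221] → cuts [43, 68, 81, 105, 173, 180, 225]

All cut coordinates (distinct, sorted): [10, 13, 23, 43, 44, 57, 64, 68, 81, 88, 105, 121, 135, 146, 153, 173, 180, 185, 211, 220, 225, 233, 235, 245, 250, 254]

Fragments:
  10→13: 3 bp
  13→23: 10 bp
  23→43: 20 bp
  43→44: 1 bp
  44→57: 13 bp
  57→64: 7 bp
  64→68: 4 bp
  68→81: 13 bp
  81→88: 7 bp
  88→105: 17 bp
  105→121: 16 bp
  121→135: 14 bp
  135→146: 11 bp
  146→153: 7 bp
  153→173: 20 bp
  173→180: 7 bp
  180→185: 5 bp
  185→211: 26 bp
  211→220: 9 bp
  220→225: 5 bp
  225→233: 8 bp
  233→235: 2 bp
  235→245: 10 bp
  245→250: 5 bp
  250→254: 4 bp
  254→10 (wrap): 266-254+10 = 22 bp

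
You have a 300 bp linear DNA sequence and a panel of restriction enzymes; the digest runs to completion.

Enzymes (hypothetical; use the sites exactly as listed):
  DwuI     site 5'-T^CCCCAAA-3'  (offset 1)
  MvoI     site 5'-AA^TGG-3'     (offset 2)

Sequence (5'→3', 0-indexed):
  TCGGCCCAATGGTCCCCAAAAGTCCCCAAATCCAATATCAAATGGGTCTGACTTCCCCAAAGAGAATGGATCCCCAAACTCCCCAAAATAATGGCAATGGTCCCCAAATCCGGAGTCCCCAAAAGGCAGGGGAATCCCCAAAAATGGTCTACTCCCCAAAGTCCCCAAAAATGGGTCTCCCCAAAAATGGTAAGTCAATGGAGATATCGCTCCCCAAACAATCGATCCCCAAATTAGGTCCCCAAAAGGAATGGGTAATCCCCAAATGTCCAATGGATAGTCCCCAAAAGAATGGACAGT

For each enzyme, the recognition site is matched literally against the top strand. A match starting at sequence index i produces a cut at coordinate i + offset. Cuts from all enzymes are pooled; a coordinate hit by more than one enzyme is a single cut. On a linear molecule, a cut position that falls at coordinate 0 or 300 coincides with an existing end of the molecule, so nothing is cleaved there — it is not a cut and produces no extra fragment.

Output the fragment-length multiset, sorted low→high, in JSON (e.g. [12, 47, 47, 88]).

[4,4,5,6,7,8,8,8,9,9,9,9,9,9,9,10,11,11,11,12,12,12,13,13,14,15,15,19,19]

Scan for sites:
  DwuI TCCCCAAA/1: at [12, 22, 53, 70, 79, 100, 115, 134, 152, 161, 177, 210, 225, 238, 258, 280] ⇒ [13, 23, 54, 71, 80, 101, 116, 135, 153, 162, 178, 211, 226, 239, 259, 281]
  MvoI AATGG/2: at [7, 40, 64, 89, 95, 142, 169, 185, 196, 249, 271, 290] ⇒ [9, 42, 66, 91, 97, 144, 171, 187, 198, 251, 273, 292]

Pooled cuts: [9, 13, 23, 42, 54, 66, 71, 80, 91, 97, 101, 116, 135, 144, 153, 162, 171, 178, 187, 198, 211, 226, 239, 251, 259, 273, 281, 292]

Fragments:
  [0,9): 9 bp
  [9,13): 4 bp
  [13,23): 10 bp
  [23,42): 19 bp
  [42,54): 12 bp
  [54,66): 12 bp
  [66,71): 5 bp
  [71,80): 9 bp
  [80,91): 11 bp
  [91,97): 6 bp
  [97,101): 4 bp
  [101,116): 15 bp
  [116,135): 19 bp
  [135,144): 9 bp
  [144,153): 9 bp
  [153,162): 9 bp
  [162,171): 9 bp
  [171,178): 7 bp
  [178,187): 9 bp
  [187,198): 11 bp
  [198,211): 13 bp
  [211,226): 15 bp
  [226,239): 13 bp
  [239,251): 12 bp
  [251,259): 8 bp
  [259,273): 14 bp
  [273,281): 8 bp
  [281,292): 11 bp
  [292,300): 8 bp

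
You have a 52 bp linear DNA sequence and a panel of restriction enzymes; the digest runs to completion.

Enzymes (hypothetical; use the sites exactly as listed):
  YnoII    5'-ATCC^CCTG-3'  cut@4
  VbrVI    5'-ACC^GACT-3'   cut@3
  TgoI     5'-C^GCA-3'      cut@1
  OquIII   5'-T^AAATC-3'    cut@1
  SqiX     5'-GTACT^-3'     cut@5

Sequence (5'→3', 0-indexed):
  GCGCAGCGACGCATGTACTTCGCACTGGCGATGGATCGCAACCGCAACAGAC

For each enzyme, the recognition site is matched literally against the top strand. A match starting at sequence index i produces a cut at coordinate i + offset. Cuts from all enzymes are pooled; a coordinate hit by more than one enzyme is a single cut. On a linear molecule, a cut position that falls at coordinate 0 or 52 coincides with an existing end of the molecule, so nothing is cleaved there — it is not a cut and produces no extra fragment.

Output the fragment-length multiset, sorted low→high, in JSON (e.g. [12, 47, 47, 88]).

Scan for sites:
  YnoII (ATCCCCTG, off=4): no sites
  VbrVI (ACCGACT, off=3): no sites
  TgoI (CGCA, off=1): starts [1, 9, 20, 36, 42] → cuts [2, 10, 21, 37, 43]
  OquIII (TAAATC, off=1): no sites
  SqiX (GTACT, off=5): starts [14] → cuts [19]

Pooled cuts: [2, 10, 19, 21, 37, 43]

Fragment lengths:
  [0,2): 2 bp
  [2,10): 8 bp
  [10,19): 9 bp
  [19,21): 2 bp
  [21,37): 16 bp
  [37,43): 6 bp
  [43,52): 9 bp

[2,2,6,8,9,9,16]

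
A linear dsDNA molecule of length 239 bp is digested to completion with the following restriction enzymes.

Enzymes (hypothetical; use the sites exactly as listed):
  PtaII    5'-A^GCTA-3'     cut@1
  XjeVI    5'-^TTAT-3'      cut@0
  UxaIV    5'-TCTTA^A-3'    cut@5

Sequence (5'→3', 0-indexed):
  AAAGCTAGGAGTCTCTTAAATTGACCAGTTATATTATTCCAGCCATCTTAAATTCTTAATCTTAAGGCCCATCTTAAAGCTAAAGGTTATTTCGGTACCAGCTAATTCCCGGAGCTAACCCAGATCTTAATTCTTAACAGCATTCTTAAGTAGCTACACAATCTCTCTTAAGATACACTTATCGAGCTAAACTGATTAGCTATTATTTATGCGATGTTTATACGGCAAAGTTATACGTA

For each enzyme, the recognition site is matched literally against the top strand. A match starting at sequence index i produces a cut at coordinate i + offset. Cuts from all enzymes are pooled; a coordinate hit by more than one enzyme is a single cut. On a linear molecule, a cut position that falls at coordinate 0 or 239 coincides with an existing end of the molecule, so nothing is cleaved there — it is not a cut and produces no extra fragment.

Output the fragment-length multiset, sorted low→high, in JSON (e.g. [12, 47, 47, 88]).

[2,3,4,4,4,5,6,7,7,8,8,8,9,10,11,12,12,13,13,13,14,15,16,17,18]

Site scan:
  PtaII (AGCTA, off=1): starts [2, 77, 99, 112, 151, 184, 197] → cuts [3, 78, 100, 113, 152, 185, 198]
  XjeVI (TTAT, off=0): starts [28, 33, 86, 178, 202, 206, 217, 230] → cuts [28, 33, 86, 178, 202, 206, 217, 230]
  UxaIV (TCTTAA, off=5): starts [13, 45, 53, 59, 71, 124, 131, 143, 165] → cuts [18, 50, 58, 64, 76, 129, 136, 148, 170]

All cut coordinates (distinct, sorted): [3, 18, 28, 33, 50, 58, 64, 76, 78, 86, 100, 113, 129, 136, 148, 152, 170, 178, 185, 198, 202, 206, 217, 230]

Fragments:
  [0,3): 3 bp
  [3,18): 15 bp
  [18,28): 10 bp
  [28,33): 5 bp
  [33,50): 17 bp
  [50,58): 8 bp
  [58,64): 6 bp
  [64,76): 12 bp
  [76,78): 2 bp
  [78,86): 8 bp
  [86,100): 14 bp
  [100,113): 13 bp
  [113,129): 16 bp
  [129,136): 7 bp
  [136,148): 12 bp
  [148,152): 4 bp
  [152,170): 18 bp
  [170,178): 8 bp
  [178,185): 7 bp
  [185,198): 13 bp
  [198,202): 4 bp
  [202,206): 4 bp
  [206,217): 11 bp
  [217,230): 13 bp
  [230,239): 9 bp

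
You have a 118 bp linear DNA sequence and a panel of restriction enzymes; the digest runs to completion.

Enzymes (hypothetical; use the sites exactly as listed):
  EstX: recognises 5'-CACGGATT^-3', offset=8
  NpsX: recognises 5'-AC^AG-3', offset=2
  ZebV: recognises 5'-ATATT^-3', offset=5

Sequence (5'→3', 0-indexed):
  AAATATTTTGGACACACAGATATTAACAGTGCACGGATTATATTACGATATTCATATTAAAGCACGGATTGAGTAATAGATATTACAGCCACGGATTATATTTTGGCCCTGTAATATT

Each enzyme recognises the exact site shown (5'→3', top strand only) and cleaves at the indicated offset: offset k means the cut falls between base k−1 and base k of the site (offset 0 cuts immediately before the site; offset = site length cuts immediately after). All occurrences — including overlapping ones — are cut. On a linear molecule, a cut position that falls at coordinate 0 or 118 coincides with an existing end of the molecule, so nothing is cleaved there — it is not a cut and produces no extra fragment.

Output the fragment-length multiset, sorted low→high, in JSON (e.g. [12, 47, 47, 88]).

Site scan:
  EstX CACGGATT/8: at [31, 62, 89] ⇒ [39, 70, 97]
  NpsX ACAG/2: at [15, 25, 84] ⇒ [17, 27, 86]
  ZebV ATATT/5: at [2, 19, 39, 47, 53, 79, 97, 113] ⇒ [7, 24, 44, 52, 58, 84, 102] (position 118 is a terminus of the linear molecule — no cut)

Pooled cuts: [7, 17, 24, 27, 39, 44, 52, 58, 70, 84, 86, 97, 102]

Fragments:
  [0,7): 7 bp
  [7,17): 10 bp
  [17,24): 7 bp
  [24,27): 3 bp
  [27,39): 12 bp
  [39,44): 5 bp
  [44,52): 8 bp
  [52,58): 6 bp
  [58,70): 12 bp
  [70,84): 14 bp
  [84,86): 2 bp
  [86,97): 11 bp
  [97,102): 5 bp
  [102,118): 16 bp

[2,3,5,5,6,7,7,8,10,11,12,12,14,16]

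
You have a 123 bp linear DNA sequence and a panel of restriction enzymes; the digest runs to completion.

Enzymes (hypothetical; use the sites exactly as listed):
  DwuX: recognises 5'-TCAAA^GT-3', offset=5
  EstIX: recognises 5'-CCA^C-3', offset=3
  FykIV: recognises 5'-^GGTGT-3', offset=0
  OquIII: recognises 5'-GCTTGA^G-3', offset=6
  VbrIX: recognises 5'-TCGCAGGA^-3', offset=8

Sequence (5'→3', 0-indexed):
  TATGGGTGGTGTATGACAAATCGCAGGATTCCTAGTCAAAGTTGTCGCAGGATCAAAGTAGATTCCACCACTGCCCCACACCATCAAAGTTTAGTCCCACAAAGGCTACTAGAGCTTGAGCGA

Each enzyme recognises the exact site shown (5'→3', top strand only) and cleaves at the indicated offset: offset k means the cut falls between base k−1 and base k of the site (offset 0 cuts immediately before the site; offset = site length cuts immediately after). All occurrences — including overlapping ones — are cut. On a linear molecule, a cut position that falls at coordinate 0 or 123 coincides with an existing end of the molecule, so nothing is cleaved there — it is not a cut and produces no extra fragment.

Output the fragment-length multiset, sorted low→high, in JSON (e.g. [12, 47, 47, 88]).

Per-enzyme occurrences:
  DwuX TCAAAGT/5: at [35, 52, 83] ⇒ [40, 57, 88]
  EstIX CCAC/3: at [64, 67, 75, 96] ⇒ [67, 70, 78, 99]
  FykIV GGTGT/0: at [7] ⇒ [7]
  OquIII GCTTGAG/6: at [113] ⇒ [119]
  VbrIX TCGCAGGA/8: at [20, 44] ⇒ [28, 52]

Pooled cuts: [7, 28, 40, 52, 57, 67, 70, 78, 88, 99, 119]

Fragment lengths:
  [0,7): 7 bp
  [7,28): 21 bp
  [28,40): 12 bp
  [40,52): 12 bp
  [52,57): 5 bp
  [57,67): 10 bp
  [67,70): 3 bp
  [70,78): 8 bp
  [78,88): 10 bp
  [88,99): 11 bp
  [99,119): 20 bp
  [119,123): 4 bp

[3,4,5,7,8,10,10,11,12,12,20,21]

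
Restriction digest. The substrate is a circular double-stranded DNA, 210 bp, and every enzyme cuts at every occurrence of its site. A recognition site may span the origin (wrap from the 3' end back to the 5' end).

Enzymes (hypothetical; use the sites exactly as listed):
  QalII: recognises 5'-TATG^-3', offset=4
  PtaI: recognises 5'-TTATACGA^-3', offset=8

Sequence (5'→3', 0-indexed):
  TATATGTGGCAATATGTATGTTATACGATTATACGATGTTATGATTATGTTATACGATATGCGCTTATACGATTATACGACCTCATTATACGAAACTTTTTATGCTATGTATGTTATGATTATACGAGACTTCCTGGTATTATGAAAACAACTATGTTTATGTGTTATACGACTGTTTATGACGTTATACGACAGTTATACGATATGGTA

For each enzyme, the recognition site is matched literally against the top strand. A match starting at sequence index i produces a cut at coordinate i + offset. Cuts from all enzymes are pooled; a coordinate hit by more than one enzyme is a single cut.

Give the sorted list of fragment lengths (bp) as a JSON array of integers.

Scan for sites:
  QalII (TATG, off=4): starts [2, 12, 16, 39, 45, 57, 100, 105, 109, 114, 140, 152, 158, 177, 203] → cuts [6, 16, 20, 43, 49, 61, 104, 109, 113, 118, 144, 156, 162, 181, 207]
  PtaI (TTATACGA, off=8): starts [20, 28, 49, 64, 72, 85, 119, 164, 184, 195] → cuts [28, 36, 57, 72, 80, 93, 127, 172, 192, 203]

Pooled cuts: [6, 16, 20, 28, 36, 43, 49, 57, 61, 72, 80, 93, 104, 109, 113, 118, 127, 144, 156, 162, 172, 181, 192, 203, 207]

Fragment lengths:
  6→16: 10 bp
  16→20: 4 bp
  20→28: 8 bp
  28→36: 8 bp
  36→43: 7 bp
  43→49: 6 bp
  49→57: 8 bp
  57→61: 4 bp
  61→72: 11 bp
  72→80: 8 bp
  80→93: 13 bp
  93→104: 11 bp
  104→109: 5 bp
  109→113: 4 bp
  113→118: 5 bp
  118→127: 9 bp
  127→144: 17 bp
  144→156: 12 bp
  156→162: 6 bp
  162→172: 10 bp
  172→181: 9 bp
  181→192: 11 bp
  192→203: 11 bp
  203→207: 4 bp
  207→6 (wrap): 210-207+6 = 9 bp

[4,4,4,4,5,5,6,6,7,8,8,8,8,9,9,9,10,10,11,11,11,11,12,13,17]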